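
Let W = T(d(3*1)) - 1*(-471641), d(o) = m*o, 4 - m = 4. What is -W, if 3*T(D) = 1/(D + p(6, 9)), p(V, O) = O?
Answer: -12734308/27 ≈ -4.7164e+5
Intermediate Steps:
m = 0 (m = 4 - 1*4 = 4 - 4 = 0)
d(o) = 0 (d(o) = 0*o = 0)
T(D) = 1/(3*(9 + D)) (T(D) = 1/(3*(D + 9)) = 1/(3*(9 + D)))
W = 12734308/27 (W = 1/(3*(9 + 0)) - 1*(-471641) = (⅓)/9 + 471641 = (⅓)*(⅑) + 471641 = 1/27 + 471641 = 12734308/27 ≈ 4.7164e+5)
-W = -1*12734308/27 = -12734308/27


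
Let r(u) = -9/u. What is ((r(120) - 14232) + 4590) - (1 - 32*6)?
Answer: -378043/40 ≈ -9451.1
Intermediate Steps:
((r(120) - 14232) + 4590) - (1 - 32*6) = ((-9/120 - 14232) + 4590) - (1 - 32*6) = ((-9*1/120 - 14232) + 4590) - (1 - 192) = ((-3/40 - 14232) + 4590) - 1*(-191) = (-569283/40 + 4590) + 191 = -385683/40 + 191 = -378043/40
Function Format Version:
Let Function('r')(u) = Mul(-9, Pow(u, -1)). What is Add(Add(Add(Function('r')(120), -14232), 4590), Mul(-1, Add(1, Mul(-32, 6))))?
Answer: Rational(-378043, 40) ≈ -9451.1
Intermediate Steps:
Add(Add(Add(Function('r')(120), -14232), 4590), Mul(-1, Add(1, Mul(-32, 6)))) = Add(Add(Add(Mul(-9, Pow(120, -1)), -14232), 4590), Mul(-1, Add(1, Mul(-32, 6)))) = Add(Add(Add(Mul(-9, Rational(1, 120)), -14232), 4590), Mul(-1, Add(1, -192))) = Add(Add(Add(Rational(-3, 40), -14232), 4590), Mul(-1, -191)) = Add(Add(Rational(-569283, 40), 4590), 191) = Add(Rational(-385683, 40), 191) = Rational(-378043, 40)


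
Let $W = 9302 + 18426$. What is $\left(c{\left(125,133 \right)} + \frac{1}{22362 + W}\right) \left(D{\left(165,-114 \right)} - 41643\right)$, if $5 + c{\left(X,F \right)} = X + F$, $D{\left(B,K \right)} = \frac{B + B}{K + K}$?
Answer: $- \frac{20054520707019}{1903420} \approx -1.0536 \cdot 10^{7}$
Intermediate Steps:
$D{\left(B,K \right)} = \frac{B}{K}$ ($D{\left(B,K \right)} = \frac{2 B}{2 K} = 2 B \frac{1}{2 K} = \frac{B}{K}$)
$W = 27728$
$c{\left(X,F \right)} = -5 + F + X$ ($c{\left(X,F \right)} = -5 + \left(X + F\right) = -5 + \left(F + X\right) = -5 + F + X$)
$\left(c{\left(125,133 \right)} + \frac{1}{22362 + W}\right) \left(D{\left(165,-114 \right)} - 41643\right) = \left(\left(-5 + 133 + 125\right) + \frac{1}{22362 + 27728}\right) \left(\frac{165}{-114} - 41643\right) = \left(253 + \frac{1}{50090}\right) \left(165 \left(- \frac{1}{114}\right) - 41643\right) = \left(253 + \frac{1}{50090}\right) \left(- \frac{55}{38} - 41643\right) = \frac{12672771}{50090} \left(- \frac{1582489}{38}\right) = - \frac{20054520707019}{1903420}$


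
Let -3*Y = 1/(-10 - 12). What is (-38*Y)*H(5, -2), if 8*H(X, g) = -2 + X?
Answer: -19/88 ≈ -0.21591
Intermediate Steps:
H(X, g) = -¼ + X/8 (H(X, g) = (-2 + X)/8 = -¼ + X/8)
Y = 1/66 (Y = -1/(3*(-10 - 12)) = -⅓/(-22) = -⅓*(-1/22) = 1/66 ≈ 0.015152)
(-38*Y)*H(5, -2) = (-38*1/66)*(-¼ + (⅛)*5) = -19*(-¼ + 5/8)/33 = -19/33*3/8 = -19/88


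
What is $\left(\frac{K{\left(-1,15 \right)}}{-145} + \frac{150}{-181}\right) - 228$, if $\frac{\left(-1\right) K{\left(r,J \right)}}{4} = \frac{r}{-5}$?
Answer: $- \frac{30027326}{131225} \approx -228.82$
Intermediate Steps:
$K{\left(r,J \right)} = \frac{4 r}{5}$ ($K{\left(r,J \right)} = - 4 \frac{r}{-5} = - 4 r \left(- \frac{1}{5}\right) = - 4 \left(- \frac{r}{5}\right) = \frac{4 r}{5}$)
$\left(\frac{K{\left(-1,15 \right)}}{-145} + \frac{150}{-181}\right) - 228 = \left(\frac{\frac{4}{5} \left(-1\right)}{-145} + \frac{150}{-181}\right) - 228 = \left(\left(- \frac{4}{5}\right) \left(- \frac{1}{145}\right) + 150 \left(- \frac{1}{181}\right)\right) - 228 = \left(\frac{4}{725} - \frac{150}{181}\right) - 228 = - \frac{108026}{131225} - 228 = - \frac{30027326}{131225}$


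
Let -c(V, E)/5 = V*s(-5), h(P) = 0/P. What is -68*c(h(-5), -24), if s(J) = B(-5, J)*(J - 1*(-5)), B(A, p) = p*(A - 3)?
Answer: 0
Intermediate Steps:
B(A, p) = p*(-3 + A)
s(J) = -8*J*(5 + J) (s(J) = (J*(-3 - 5))*(J - 1*(-5)) = (J*(-8))*(J + 5) = (-8*J)*(5 + J) = -8*J*(5 + J))
h(P) = 0
c(V, E) = 0 (c(V, E) = -5*V*(-8*(-5)*(5 - 5)) = -5*V*(-8*(-5)*0) = -5*V*0 = -5*0 = 0)
-68*c(h(-5), -24) = -68*0 = 0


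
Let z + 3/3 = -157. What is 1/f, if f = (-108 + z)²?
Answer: 1/70756 ≈ 1.4133e-5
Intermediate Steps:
z = -158 (z = -1 - 157 = -158)
f = 70756 (f = (-108 - 158)² = (-266)² = 70756)
1/f = 1/70756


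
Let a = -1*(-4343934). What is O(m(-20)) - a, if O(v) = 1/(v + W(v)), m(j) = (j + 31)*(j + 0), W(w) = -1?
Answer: -960009415/221 ≈ -4.3439e+6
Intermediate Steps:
m(j) = j*(31 + j) (m(j) = (31 + j)*j = j*(31 + j))
a = 4343934
O(v) = 1/(-1 + v) (O(v) = 1/(v - 1) = 1/(-1 + v))
O(m(-20)) - a = 1/(-1 - 20*(31 - 20)) - 1*4343934 = 1/(-1 - 20*11) - 4343934 = 1/(-1 - 220) - 4343934 = 1/(-221) - 4343934 = -1/221 - 4343934 = -960009415/221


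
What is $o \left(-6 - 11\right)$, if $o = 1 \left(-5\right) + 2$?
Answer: $51$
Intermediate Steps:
$o = -3$ ($o = -5 + 2 = -3$)
$o \left(-6 - 11\right) = - 3 \left(-6 - 11\right) = \left(-3\right) \left(-17\right) = 51$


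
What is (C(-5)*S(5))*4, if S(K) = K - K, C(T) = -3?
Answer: 0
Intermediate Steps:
S(K) = 0
(C(-5)*S(5))*4 = -3*0*4 = 0*4 = 0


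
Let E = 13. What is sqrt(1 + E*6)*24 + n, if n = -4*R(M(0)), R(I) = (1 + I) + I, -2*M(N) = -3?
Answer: -16 + 24*sqrt(79) ≈ 197.32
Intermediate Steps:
M(N) = 3/2 (M(N) = -1/2*(-3) = 3/2)
R(I) = 1 + 2*I
n = -16 (n = -4*(1 + 2*(3/2)) = -4*(1 + 3) = -4*4 = -16)
sqrt(1 + E*6)*24 + n = sqrt(1 + 13*6)*24 - 16 = sqrt(1 + 78)*24 - 16 = sqrt(79)*24 - 16 = 24*sqrt(79) - 16 = -16 + 24*sqrt(79)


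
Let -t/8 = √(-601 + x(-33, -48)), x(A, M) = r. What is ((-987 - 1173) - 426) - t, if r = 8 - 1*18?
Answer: -2586 + 8*I*√611 ≈ -2586.0 + 197.75*I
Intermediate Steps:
r = -10 (r = 8 - 18 = -10)
x(A, M) = -10
t = -8*I*√611 (t = -8*√(-601 - 10) = -8*I*√611 ≈ -197.75*I)
((-987 - 1173) - 426) - t = ((-987 - 1173) - 426) - (-8)*I*√611 = (-2160 - 426) + 8*I*√611 = -2586 + 8*I*√611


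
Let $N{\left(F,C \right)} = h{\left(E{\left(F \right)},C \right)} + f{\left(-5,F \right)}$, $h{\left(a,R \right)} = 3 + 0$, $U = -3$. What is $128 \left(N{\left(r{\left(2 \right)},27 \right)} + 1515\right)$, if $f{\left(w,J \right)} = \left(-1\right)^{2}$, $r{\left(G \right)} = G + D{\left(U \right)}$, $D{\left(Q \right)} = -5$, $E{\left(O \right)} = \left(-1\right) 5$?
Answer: $194432$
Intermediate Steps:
$E{\left(O \right)} = -5$
$r{\left(G \right)} = -5 + G$ ($r{\left(G \right)} = G - 5 = -5 + G$)
$f{\left(w,J \right)} = 1$
$h{\left(a,R \right)} = 3$
$N{\left(F,C \right)} = 4$ ($N{\left(F,C \right)} = 3 + 1 = 4$)
$128 \left(N{\left(r{\left(2 \right)},27 \right)} + 1515\right) = 128 \left(4 + 1515\right) = 128 \cdot 1519 = 194432$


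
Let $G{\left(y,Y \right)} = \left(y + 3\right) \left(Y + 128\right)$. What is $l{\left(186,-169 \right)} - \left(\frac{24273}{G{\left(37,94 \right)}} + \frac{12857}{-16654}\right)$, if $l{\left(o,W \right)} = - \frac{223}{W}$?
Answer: $- \frac{2673885933}{4165498480} \approx -0.64191$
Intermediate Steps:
$G{\left(y,Y \right)} = \left(3 + y\right) \left(128 + Y\right)$
$l{\left(186,-169 \right)} - \left(\frac{24273}{G{\left(37,94 \right)}} + \frac{12857}{-16654}\right) = - \frac{223}{-169} - \left(\frac{24273}{384 + 3 \cdot 94 + 128 \cdot 37 + 94 \cdot 37} + \frac{12857}{-16654}\right) = \left(-223\right) \left(- \frac{1}{169}\right) - \left(\frac{24273}{384 + 282 + 4736 + 3478} + 12857 \left(- \frac{1}{16654}\right)\right) = \frac{223}{169} - \left(\frac{24273}{8880} - \frac{12857}{16654}\right) = \frac{223}{169} - \left(24273 \cdot \frac{1}{8880} - \frac{12857}{16654}\right) = \frac{223}{169} - \left(\frac{8091}{2960} - \frac{12857}{16654}\right) = \frac{223}{169} - \frac{48345397}{24647920} = - \frac{2673885933}{4165498480}$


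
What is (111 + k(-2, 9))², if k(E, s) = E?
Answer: 11881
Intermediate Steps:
(111 + k(-2, 9))² = (111 - 2)² = 109² = 11881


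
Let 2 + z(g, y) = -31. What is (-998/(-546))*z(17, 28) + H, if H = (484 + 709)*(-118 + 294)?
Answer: 19101599/91 ≈ 2.0991e+5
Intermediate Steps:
H = 209968 (H = 1193*176 = 209968)
z(g, y) = -33 (z(g, y) = -2 - 31 = -33)
(-998/(-546))*z(17, 28) + H = -998/(-546)*(-33) + 209968 = -998*(-1/546)*(-33) + 209968 = (499/273)*(-33) + 209968 = -5489/91 + 209968 = 19101599/91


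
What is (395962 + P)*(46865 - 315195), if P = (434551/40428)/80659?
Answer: -173231886441767964875/1630441026 ≈ -1.0625e+11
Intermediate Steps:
P = 434551/3260882052 (P = (434551*(1/40428))*(1/80659) = (434551/40428)*(1/80659) = 434551/3260882052 ≈ 0.00013326)
(395962 + P)*(46865 - 315195) = (395962 + 434551/3260882052)*(46865 - 315195) = (1291185379508575/3260882052)*(-268330) = -173231886441767964875/1630441026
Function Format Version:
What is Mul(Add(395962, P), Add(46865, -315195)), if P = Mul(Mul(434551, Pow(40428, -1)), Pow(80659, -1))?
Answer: Rational(-173231886441767964875, 1630441026) ≈ -1.0625e+11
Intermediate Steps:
P = Rational(434551, 3260882052) (P = Mul(Mul(434551, Rational(1, 40428)), Rational(1, 80659)) = Mul(Rational(434551, 40428), Rational(1, 80659)) = Rational(434551, 3260882052) ≈ 0.00013326)
Mul(Add(395962, P), Add(46865, -315195)) = Mul(Add(395962, Rational(434551, 3260882052)), Add(46865, -315195)) = Mul(Rational(1291185379508575, 3260882052), -268330) = Rational(-173231886441767964875, 1630441026)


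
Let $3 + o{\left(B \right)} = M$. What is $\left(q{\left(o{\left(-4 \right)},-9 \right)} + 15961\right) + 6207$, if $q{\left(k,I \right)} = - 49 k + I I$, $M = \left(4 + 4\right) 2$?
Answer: $21612$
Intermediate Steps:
$M = 16$ ($M = 8 \cdot 2 = 16$)
$o{\left(B \right)} = 13$ ($o{\left(B \right)} = -3 + 16 = 13$)
$q{\left(k,I \right)} = I^{2} - 49 k$ ($q{\left(k,I \right)} = - 49 k + I^{2} = I^{2} - 49 k$)
$\left(q{\left(o{\left(-4 \right)},-9 \right)} + 15961\right) + 6207 = \left(\left(\left(-9\right)^{2} - 637\right) + 15961\right) + 6207 = \left(\left(81 - 637\right) + 15961\right) + 6207 = \left(-556 + 15961\right) + 6207 = 15405 + 6207 = 21612$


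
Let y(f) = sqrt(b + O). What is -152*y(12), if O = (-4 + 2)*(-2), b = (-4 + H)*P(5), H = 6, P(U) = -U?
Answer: -152*I*sqrt(6) ≈ -372.32*I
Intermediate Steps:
b = -10 (b = (-4 + 6)*(-1*5) = 2*(-5) = -10)
O = 4 (O = -2*(-2) = 4)
y(f) = I*sqrt(6) (y(f) = sqrt(-10 + 4) = sqrt(-6) = I*sqrt(6))
-152*y(12) = -152*I*sqrt(6)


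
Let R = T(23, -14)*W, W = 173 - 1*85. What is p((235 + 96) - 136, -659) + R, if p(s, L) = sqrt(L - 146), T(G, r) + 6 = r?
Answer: -1760 + I*sqrt(805) ≈ -1760.0 + 28.373*I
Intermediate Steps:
W = 88 (W = 173 - 85 = 88)
T(G, r) = -6 + r
p(s, L) = sqrt(-146 + L)
R = -1760 (R = (-6 - 14)*88 = -20*88 = -1760)
p((235 + 96) - 136, -659) + R = sqrt(-146 - 659) - 1760 = sqrt(-805) - 1760 = I*sqrt(805) - 1760 = -1760 + I*sqrt(805)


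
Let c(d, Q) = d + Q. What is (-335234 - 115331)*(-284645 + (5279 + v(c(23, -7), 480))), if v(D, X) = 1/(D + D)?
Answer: 4027920886715/32 ≈ 1.2587e+11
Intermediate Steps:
c(d, Q) = Q + d
v(D, X) = 1/(2*D)
(-335234 - 115331)*(-284645 + (5279 + v(c(23, -7), 480))) = (-335234 - 115331)*(-284645 + (5279 + 1/(2*(-7 + 23)))) = -450565*(-284645 + (5279 + (½)/16)) = -450565*(-284645 + (5279 + (½)*(1/16))) = -450565*(-284645 + (5279 + 1/32)) = -450565*(-284645 + 168929/32) = -450565*(-8939711/32) = 4027920886715/32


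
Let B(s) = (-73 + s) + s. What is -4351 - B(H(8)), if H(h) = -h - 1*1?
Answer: -4260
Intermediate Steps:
H(h) = -1 - h (H(h) = -h - 1 = -1 - h)
B(s) = -73 + 2*s
-4351 - B(H(8)) = -4351 - (-73 + 2*(-1 - 1*8)) = -4351 - (-73 + 2*(-1 - 8)) = -4351 - (-73 + 2*(-9)) = -4351 - (-73 - 18) = -4351 - 1*(-91) = -4351 + 91 = -4260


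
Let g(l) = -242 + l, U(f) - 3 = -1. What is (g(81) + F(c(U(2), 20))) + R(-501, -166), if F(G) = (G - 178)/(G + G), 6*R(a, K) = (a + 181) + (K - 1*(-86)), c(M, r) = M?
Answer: -815/3 ≈ -271.67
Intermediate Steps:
U(f) = 2 (U(f) = 3 - 1 = 2)
R(a, K) = 89/2 + K/6 + a/6 (R(a, K) = ((a + 181) + (K - 1*(-86)))/6 = ((181 + a) + (K + 86))/6 = ((181 + a) + (86 + K))/6 = (267 + K + a)/6 = 89/2 + K/6 + a/6)
F(G) = (-178 + G)/(2*G) (F(G) = (-178 + G)/((2*G)) = (-178 + G)*(1/(2*G)) = (-178 + G)/(2*G))
(g(81) + F(c(U(2), 20))) + R(-501, -166) = ((-242 + 81) + (1/2)*(-178 + 2)/2) + (89/2 + (1/6)*(-166) + (1/6)*(-501)) = (-161 + (1/2)*(1/2)*(-176)) + (89/2 - 83/3 - 167/2) = (-161 - 44) - 200/3 = -205 - 200/3 = -815/3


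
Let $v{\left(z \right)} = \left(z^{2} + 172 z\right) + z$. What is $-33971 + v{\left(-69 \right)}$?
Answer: $-41147$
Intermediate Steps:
$v{\left(z \right)} = z^{2} + 173 z$
$-33971 + v{\left(-69 \right)} = -33971 - 69 \left(173 - 69\right) = -33971 - 7176 = -41147$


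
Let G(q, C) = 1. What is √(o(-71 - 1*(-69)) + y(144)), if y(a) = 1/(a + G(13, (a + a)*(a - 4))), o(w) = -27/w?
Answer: √1135930/290 ≈ 3.6752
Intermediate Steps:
y(a) = 1/(1 + a) (y(a) = 1/(a + 1) = 1/(1 + a))
√(o(-71 - 1*(-69)) + y(144)) = √(-27/(-71 - 1*(-69)) + 1/(1 + 144)) = √(-27/(-71 + 69) + 1/145) = √(-27/(-2) + 1/145) = √(-27*(-½) + 1/145) = √(27/2 + 1/145) = √(3917/290) = √1135930/290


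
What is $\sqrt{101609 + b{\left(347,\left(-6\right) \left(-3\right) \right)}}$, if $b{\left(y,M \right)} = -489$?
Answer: $16 \sqrt{395} \approx 317.99$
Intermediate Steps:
$\sqrt{101609 + b{\left(347,\left(-6\right) \left(-3\right) \right)}} = \sqrt{101609 - 489} = \sqrt{101120} = 16 \sqrt{395}$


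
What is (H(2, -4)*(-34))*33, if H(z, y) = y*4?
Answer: 17952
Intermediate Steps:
H(z, y) = 4*y
(H(2, -4)*(-34))*33 = ((4*(-4))*(-34))*33 = -16*(-34)*33 = 544*33 = 17952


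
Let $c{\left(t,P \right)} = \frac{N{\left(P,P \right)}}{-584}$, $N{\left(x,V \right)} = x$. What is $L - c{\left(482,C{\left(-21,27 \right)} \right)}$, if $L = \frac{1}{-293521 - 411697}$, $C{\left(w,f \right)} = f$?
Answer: $\frac{9520151}{205923656} \approx 0.046231$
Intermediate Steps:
$c{\left(t,P \right)} = - \frac{P}{584}$ ($c{\left(t,P \right)} = \frac{P}{-584} = P \left(- \frac{1}{584}\right) = - \frac{P}{584}$)
$L = - \frac{1}{705218}$ ($L = \frac{1}{-705218} = - \frac{1}{705218} \approx -1.418 \cdot 10^{-6}$)
$L - c{\left(482,C{\left(-21,27 \right)} \right)} = - \frac{1}{705218} - \left(- \frac{1}{584}\right) 27 = - \frac{1}{705218} - - \frac{27}{584} = - \frac{1}{705218} + \frac{27}{584} = \frac{9520151}{205923656}$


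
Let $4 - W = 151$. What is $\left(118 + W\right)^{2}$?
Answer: $841$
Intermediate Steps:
$W = -147$ ($W = 4 - 151 = -147$)
$\left(118 + W\right)^{2} = \left(118 - 147\right)^{2} = \left(-29\right)^{2} = 841$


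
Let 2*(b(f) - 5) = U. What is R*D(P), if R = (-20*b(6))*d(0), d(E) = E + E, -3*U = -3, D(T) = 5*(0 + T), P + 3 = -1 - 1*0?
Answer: 0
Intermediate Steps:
P = -4 (P = -3 + (-1 - 1*0) = -3 + (-1 + 0) = -3 - 1 = -4)
D(T) = 5*T
U = 1 (U = -1/3*(-3) = 1)
d(E) = 2*E
b(f) = 11/2 (b(f) = 5 + (1/2)*1 = 5 + 1/2 = 11/2)
R = 0 (R = (-20*11/2)*(2*0) = -110*0 = 0)
R*D(P) = 0*(5*(-4)) = 0*(-20) = 0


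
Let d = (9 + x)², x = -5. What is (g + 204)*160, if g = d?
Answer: 35200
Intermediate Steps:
d = 16 (d = (9 - 5)² = 4² = 16)
g = 16
(g + 204)*160 = (16 + 204)*160 = 220*160 = 35200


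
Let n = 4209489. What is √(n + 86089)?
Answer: √4295578 ≈ 2072.6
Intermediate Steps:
√(n + 86089) = √(4209489 + 86089) = √4295578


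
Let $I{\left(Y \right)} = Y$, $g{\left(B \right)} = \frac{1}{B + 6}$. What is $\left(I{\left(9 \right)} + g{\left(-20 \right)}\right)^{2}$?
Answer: $\frac{15625}{196} \approx 79.719$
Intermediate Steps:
$g{\left(B \right)} = \frac{1}{6 + B}$
$\left(I{\left(9 \right)} + g{\left(-20 \right)}\right)^{2} = \left(9 + \frac{1}{6 - 20}\right)^{2} = \left(9 + \frac{1}{-14}\right)^{2} = \left(9 - \frac{1}{14}\right)^{2} = \left(\frac{125}{14}\right)^{2} = \frac{15625}{196}$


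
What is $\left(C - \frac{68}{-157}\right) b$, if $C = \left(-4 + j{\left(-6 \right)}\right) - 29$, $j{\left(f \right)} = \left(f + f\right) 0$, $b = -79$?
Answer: $\frac{403927}{157} \approx 2572.8$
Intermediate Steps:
$j{\left(f \right)} = 0$ ($j{\left(f \right)} = 2 f 0 = 0$)
$C = -33$ ($C = \left(-4 + 0\right) - 29 = -4 - 29 = -33$)
$\left(C - \frac{68}{-157}\right) b = \left(-33 - \frac{68}{-157}\right) \left(-79\right) = \left(-33 - - \frac{68}{157}\right) \left(-79\right) = \left(-33 + \frac{68}{157}\right) \left(-79\right) = \left(- \frac{5113}{157}\right) \left(-79\right) = \frac{403927}{157}$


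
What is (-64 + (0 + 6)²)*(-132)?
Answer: 3696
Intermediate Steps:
(-64 + (0 + 6)²)*(-132) = (-64 + 6²)*(-132) = (-64 + 36)*(-132) = -28*(-132) = 3696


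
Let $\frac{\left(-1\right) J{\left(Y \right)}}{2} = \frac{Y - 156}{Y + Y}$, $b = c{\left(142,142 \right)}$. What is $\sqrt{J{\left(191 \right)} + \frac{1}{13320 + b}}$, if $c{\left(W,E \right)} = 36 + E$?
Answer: $\frac{3 i \sqrt{135276429578}}{2578118} \approx 0.42799 i$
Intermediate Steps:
$b = 178$ ($b = 36 + 142 = 178$)
$J{\left(Y \right)} = - \frac{-156 + Y}{Y}$ ($J{\left(Y \right)} = - 2 \frac{Y - 156}{Y + Y} = - 2 \frac{-156 + Y}{2 Y} = - \frac{-156 + Y}{Y}$)
$\sqrt{J{\left(191 \right)} + \frac{1}{13320 + b}} = \sqrt{\frac{156 - 191}{191} + \frac{1}{13320 + 178}} = \sqrt{\frac{156 - 191}{191} + \frac{1}{13498}} = \sqrt{\frac{1}{191} \left(-35\right) + \frac{1}{13498}} = \sqrt{- \frac{35}{191} + \frac{1}{13498}} = \sqrt{- \frac{472239}{2578118}} = \frac{3 i \sqrt{135276429578}}{2578118}$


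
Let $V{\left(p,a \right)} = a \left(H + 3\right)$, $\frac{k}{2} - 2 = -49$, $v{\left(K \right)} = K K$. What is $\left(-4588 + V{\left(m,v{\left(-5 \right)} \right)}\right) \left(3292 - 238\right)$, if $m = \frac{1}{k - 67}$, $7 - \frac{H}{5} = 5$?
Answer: $-13019202$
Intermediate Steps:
$v{\left(K \right)} = K^{2}$
$H = 10$ ($H = 35 - 25 = 10$)
$k = -94$ ($k = 4 + 2 \left(-49\right) = 4 - 98 = -94$)
$m = - \frac{1}{161}$ ($m = \frac{1}{-94 - 67} = \frac{1}{-161} = - \frac{1}{161} \approx -0.0062112$)
$V{\left(p,a \right)} = 13 a$ ($V{\left(p,a \right)} = a \left(10 + 3\right) = a 13 = 13 a$)
$\left(-4588 + V{\left(m,v{\left(-5 \right)} \right)}\right) \left(3292 - 238\right) = \left(-4588 + 13 \left(-5\right)^{2}\right) \left(3292 - 238\right) = \left(-4588 + 13 \cdot 25\right) 3054 = \left(-4588 + 325\right) 3054 = \left(-4263\right) 3054 = -13019202$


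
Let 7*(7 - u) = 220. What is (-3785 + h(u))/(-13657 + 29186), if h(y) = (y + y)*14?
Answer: -4469/15529 ≈ -0.28778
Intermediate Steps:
u = -171/7 (u = 7 - 1/7*220 = 7 - 220/7 = -171/7 ≈ -24.429)
h(y) = 28*y (h(y) = (2*y)*14 = 28*y)
(-3785 + h(u))/(-13657 + 29186) = (-3785 + 28*(-171/7))/(-13657 + 29186) = (-3785 - 684)/15529 = -4469*1/15529 = -4469/15529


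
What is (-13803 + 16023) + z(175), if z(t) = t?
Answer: 2395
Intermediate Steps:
(-13803 + 16023) + z(175) = (-13803 + 16023) + 175 = 2220 + 175 = 2395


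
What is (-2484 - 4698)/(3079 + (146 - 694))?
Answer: -7182/2531 ≈ -2.8376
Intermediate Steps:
(-2484 - 4698)/(3079 + (146 - 694)) = -7182/(3079 - 548) = -7182/2531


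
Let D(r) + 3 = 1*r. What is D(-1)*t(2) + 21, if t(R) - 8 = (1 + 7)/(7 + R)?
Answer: -131/9 ≈ -14.556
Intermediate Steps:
D(r) = -3 + r (D(r) = -3 + 1*r = -3 + r)
t(R) = 8 + 8/(7 + R) (t(R) = 8 + (1 + 7)/(7 + R) = 8 + 8/(7 + R))
D(-1)*t(2) + 21 = (-3 - 1)*(8*(8 + 2)/(7 + 2)) + 21 = -32*10/9 + 21 = -4*80/9 + 21 = -320/9 + 21 = -131/9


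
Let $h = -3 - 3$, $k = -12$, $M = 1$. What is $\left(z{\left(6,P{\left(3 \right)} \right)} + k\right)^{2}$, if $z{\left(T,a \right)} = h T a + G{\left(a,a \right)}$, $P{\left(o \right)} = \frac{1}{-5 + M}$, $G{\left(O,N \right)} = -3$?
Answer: $36$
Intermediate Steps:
$h = -6$
$P{\left(o \right)} = - \frac{1}{4}$ ($P{\left(o \right)} = \frac{1}{-5 + 1} = \frac{1}{-4} = - \frac{1}{4}$)
$z{\left(T,a \right)} = -3 - 6 T a$ ($z{\left(T,a \right)} = - 6 T a - 3 = -3 - 6 T a$)
$\left(z{\left(6,P{\left(3 \right)} \right)} + k\right)^{2} = \left(\left(-3 - 36 \left(- \frac{1}{4}\right)\right) - 12\right)^{2} = \left(\left(-3 + 9\right) - 12\right)^{2} = \left(6 - 12\right)^{2} = \left(-6\right)^{2} = 36$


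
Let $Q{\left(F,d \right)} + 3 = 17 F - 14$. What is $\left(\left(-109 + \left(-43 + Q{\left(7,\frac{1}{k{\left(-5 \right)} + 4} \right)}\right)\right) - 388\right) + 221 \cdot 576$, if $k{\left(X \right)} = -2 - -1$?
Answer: $126858$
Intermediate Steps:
$k{\left(X \right)} = -1$ ($k{\left(X \right)} = -2 + 1 = -1$)
$Q{\left(F,d \right)} = -17 + 17 F$ ($Q{\left(F,d \right)} = -3 + \left(17 F - 14\right) = -3 + \left(-14 + 17 F\right) = -17 + 17 F$)
$\left(\left(-109 + \left(-43 + Q{\left(7,\frac{1}{k{\left(-5 \right)} + 4} \right)}\right)\right) - 388\right) + 221 \cdot 576 = \left(\left(-109 + \left(-43 + \left(-17 + 17 \cdot 7\right)\right)\right) - 388\right) + 221 \cdot 576 = \left(\left(-109 + \left(-43 + \left(-17 + 119\right)\right)\right) - 388\right) + 127296 = \left(\left(-109 + \left(-43 + 102\right)\right) - 388\right) + 127296 = \left(\left(-109 + 59\right) - 388\right) + 127296 = \left(-50 - 388\right) + 127296 = -438 + 127296 = 126858$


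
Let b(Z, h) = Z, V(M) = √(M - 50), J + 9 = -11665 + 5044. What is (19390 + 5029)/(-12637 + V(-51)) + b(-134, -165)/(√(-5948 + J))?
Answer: -308582903/159693870 - 24419*I*√101/159693870 + 67*I*√12578/6289 ≈ -1.9323 + 1.1933*I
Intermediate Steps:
J = -6630 (J = -9 + (-11665 + 5044) = -9 - 6621 = -6630)
V(M) = √(-50 + M)
(19390 + 5029)/(-12637 + V(-51)) + b(-134, -165)/(√(-5948 + J)) = (19390 + 5029)/(-12637 + √(-50 - 51)) - 134/√(-5948 - 6630) = 24419/(-12637 + √(-101)) - 134*(-I*√12578/12578) = 24419/(-12637 + I*√101) - 134*(-I*√12578/12578) = 24419/(-12637 + I*√101) - (-67)*I*√12578/6289 = 24419/(-12637 + I*√101) + 67*I*√12578/6289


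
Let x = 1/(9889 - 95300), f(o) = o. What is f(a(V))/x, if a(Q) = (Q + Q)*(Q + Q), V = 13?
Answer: -57737836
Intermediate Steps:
a(Q) = 4*Q² (a(Q) = (2*Q)*(2*Q) = 4*Q²)
x = -1/85411 (x = 1/(-85411) = -1/85411 ≈ -1.1708e-5)
f(a(V))/x = (4*13²)/(-1/85411) = (4*169)*(-85411) = 676*(-85411) = -57737836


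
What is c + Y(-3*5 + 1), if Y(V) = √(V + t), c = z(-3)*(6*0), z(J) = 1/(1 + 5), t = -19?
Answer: I*√33 ≈ 5.7446*I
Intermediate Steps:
z(J) = ⅙ (z(J) = 1/6 = ⅙)
c = 0 (c = (6*0)/6 = (⅙)*0 = 0)
Y(V) = √(-19 + V) (Y(V) = √(V - 19) = √(-19 + V))
c + Y(-3*5 + 1) = 0 + √(-19 + (-3*5 + 1)) = 0 + √(-19 + (-15 + 1)) = 0 + √(-19 - 14) = 0 + √(-33) = 0 + I*√33 = I*√33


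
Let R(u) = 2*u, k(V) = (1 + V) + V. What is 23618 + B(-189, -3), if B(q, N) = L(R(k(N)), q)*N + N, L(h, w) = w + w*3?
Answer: 25883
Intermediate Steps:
k(V) = 1 + 2*V
L(h, w) = 4*w (L(h, w) = w + 3*w = 4*w)
B(q, N) = N + 4*N*q (B(q, N) = (4*q)*N + N = 4*N*q + N = N + 4*N*q)
23618 + B(-189, -3) = 23618 - 3*(1 + 4*(-189)) = 23618 - 3*(1 - 756) = 23618 - 3*(-755) = 23618 + 2265 = 25883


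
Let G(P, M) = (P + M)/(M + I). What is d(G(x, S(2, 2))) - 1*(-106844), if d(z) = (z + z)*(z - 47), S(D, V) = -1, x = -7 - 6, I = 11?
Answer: 2674488/25 ≈ 1.0698e+5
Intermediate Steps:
x = -13
G(P, M) = (M + P)/(11 + M) (G(P, M) = (P + M)/(M + 11) = (M + P)/(11 + M))
d(z) = 2*z*(-47 + z) (d(z) = (2*z)*(-47 + z) = 2*z*(-47 + z))
d(G(x, S(2, 2))) - 1*(-106844) = 2*((-1 - 13)/(11 - 1))*(-47 + (-1 - 13)/(11 - 1)) - 1*(-106844) = 2*(-14/10)*(-47 - 14/10) + 106844 = 2*((1/10)*(-14))*(-47 + (1/10)*(-14)) + 106844 = 2*(-7/5)*(-47 - 7/5) + 106844 = 2*(-7/5)*(-242/5) + 106844 = 3388/25 + 106844 = 2674488/25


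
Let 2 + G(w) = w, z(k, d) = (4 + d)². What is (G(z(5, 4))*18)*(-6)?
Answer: -6696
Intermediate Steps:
G(w) = -2 + w
(G(z(5, 4))*18)*(-6) = ((-2 + (4 + 4)²)*18)*(-6) = ((-2 + 8²)*18)*(-6) = ((-2 + 64)*18)*(-6) = (62*18)*(-6) = 1116*(-6) = -6696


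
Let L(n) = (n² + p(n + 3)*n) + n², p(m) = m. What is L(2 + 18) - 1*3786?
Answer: -2526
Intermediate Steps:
L(n) = 2*n² + n*(3 + n) (L(n) = (n² + (n + 3)*n) + n² = (n² + (3 + n)*n) + n² = (n² + n*(3 + n)) + n² = 2*n² + n*(3 + n))
L(2 + 18) - 1*3786 = 3*(2 + 18)*(1 + (2 + 18)) - 1*3786 = 3*20*(1 + 20) - 3786 = 3*20*21 - 3786 = 1260 - 3786 = -2526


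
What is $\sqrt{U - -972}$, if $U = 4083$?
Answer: $\sqrt{5055} \approx 71.099$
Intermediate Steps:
$\sqrt{U - -972} = \sqrt{4083 - -972} = \sqrt{4083 + 972} = \sqrt{5055}$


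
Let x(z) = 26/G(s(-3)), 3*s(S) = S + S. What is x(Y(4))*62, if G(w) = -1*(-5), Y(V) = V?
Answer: 1612/5 ≈ 322.40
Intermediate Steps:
s(S) = 2*S/3 (s(S) = (S + S)/3 = (2*S)/3 = 2*S/3)
G(w) = 5
x(z) = 26/5
x(Y(4))*62 = (26/5)*62 = 1612/5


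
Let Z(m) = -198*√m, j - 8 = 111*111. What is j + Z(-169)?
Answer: 12329 - 2574*I ≈ 12329.0 - 2574.0*I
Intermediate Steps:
j = 12329 (j = 8 + 111*111 = 8 + 12321 = 12329)
j + Z(-169) = 12329 - 2574*I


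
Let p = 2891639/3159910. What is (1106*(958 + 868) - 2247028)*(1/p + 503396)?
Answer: -331117948509888288/2891639 ≈ -1.1451e+11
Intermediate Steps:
p = 2891639/3159910 (p = 2891639*(1/3159910) = 2891639/3159910 ≈ 0.91510)
(1106*(958 + 868) - 2247028)*(1/p + 503396) = (1106*(958 + 868) - 2247028)*(1/(2891639/3159910) + 503396) = (1106*1826 - 2247028)*(3159910/2891639 + 503396) = (2019556 - 2247028)*(1455642665954/2891639) = -227472*1455642665954/2891639 = -331117948509888288/2891639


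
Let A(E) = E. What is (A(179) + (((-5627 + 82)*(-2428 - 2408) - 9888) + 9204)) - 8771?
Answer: 26806344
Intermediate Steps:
(A(179) + (((-5627 + 82)*(-2428 - 2408) - 9888) + 9204)) - 8771 = (179 + (((-5627 + 82)*(-2428 - 2408) - 9888) + 9204)) - 8771 = (179 + ((-5545*(-4836) - 9888) + 9204)) - 8771 = (179 + ((26815620 - 9888) + 9204)) - 8771 = (179 + (26805732 + 9204)) - 8771 = (179 + 26814936) - 8771 = 26815115 - 8771 = 26806344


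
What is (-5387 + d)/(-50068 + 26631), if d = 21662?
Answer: -16275/23437 ≈ -0.69442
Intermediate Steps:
(-5387 + d)/(-50068 + 26631) = (-5387 + 21662)/(-50068 + 26631) = 16275/(-23437) = 16275*(-1/23437) = -16275/23437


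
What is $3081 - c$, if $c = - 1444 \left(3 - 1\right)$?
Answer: $5969$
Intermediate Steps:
$c = -2888$ ($c = \left(-1444\right) 2 = -2888$)
$3081 - c = 3081 - -2888 = 3081 + 2888 = 5969$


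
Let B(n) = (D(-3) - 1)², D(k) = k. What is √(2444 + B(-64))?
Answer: 2*√615 ≈ 49.598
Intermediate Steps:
B(n) = 16 (B(n) = (-3 - 1)² = (-4)² = 16)
√(2444 + B(-64)) = √(2444 + 16) = √2460 = 2*√615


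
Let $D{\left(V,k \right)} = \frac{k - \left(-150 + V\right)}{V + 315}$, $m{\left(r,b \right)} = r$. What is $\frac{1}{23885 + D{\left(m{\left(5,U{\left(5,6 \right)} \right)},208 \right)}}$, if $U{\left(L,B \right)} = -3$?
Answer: $\frac{320}{7643553} \approx 4.1865 \cdot 10^{-5}$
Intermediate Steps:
$D{\left(V,k \right)} = \frac{150 + k - V}{315 + V}$
$\frac{1}{23885 + D{\left(m{\left(5,U{\left(5,6 \right)} \right)},208 \right)}} = \frac{1}{23885 + \frac{150 + 208 - 5}{315 + 5}} = \frac{1}{23885 + \frac{150 + 208 - 5}{320}} = \frac{1}{23885 + \frac{1}{320} \cdot 353} = \frac{1}{23885 + \frac{353}{320}} = \frac{1}{\frac{7643553}{320}} = \frac{320}{7643553}$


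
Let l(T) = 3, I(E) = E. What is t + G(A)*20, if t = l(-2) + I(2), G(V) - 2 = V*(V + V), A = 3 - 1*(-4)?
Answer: 2005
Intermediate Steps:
A = 7 (A = 3 + 4 = 7)
G(V) = 2 + 2*V**2 (G(V) = 2 + V*(V + V) = 2 + V*(2*V) = 2 + 2*V**2)
t = 5 (t = 3 + 2 = 5)
t + G(A)*20 = 5 + (2 + 2*7**2)*20 = 5 + (2 + 2*49)*20 = 5 + (2 + 98)*20 = 5 + 100*20 = 5 + 2000 = 2005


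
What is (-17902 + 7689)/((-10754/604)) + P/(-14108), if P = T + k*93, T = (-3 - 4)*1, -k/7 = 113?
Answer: 21954628549/37929358 ≈ 578.83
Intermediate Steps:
k = -791 (k = -7*113 = -791)
T = -7 (T = -7*1 = -7)
P = -73570 (P = -7 - 791*93 = -7 - 73563 = -73570)
(-17902 + 7689)/((-10754/604)) + P/(-14108) = (-17902 + 7689)/((-10754/604)) - 73570/(-14108) = -10213/((-10754*1/604)) - 73570*(-1/14108) = -10213/(-5377/302) + 36785/7054 = -10213*(-302/5377) + 36785/7054 = 3084326/5377 + 36785/7054 = 21954628549/37929358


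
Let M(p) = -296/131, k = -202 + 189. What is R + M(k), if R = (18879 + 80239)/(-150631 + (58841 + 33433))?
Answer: -30258130/7644767 ≈ -3.9580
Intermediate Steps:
k = -13
M(p) = -296/131 (M(p) = -296*1/131 = -296/131)
R = -99118/58357 (R = 99118/(-150631 + 92274) = 99118/(-58357) = 99118*(-1/58357) = -99118/58357 ≈ -1.6985)
R + M(k) = -99118/58357 - 296/131 = -30258130/7644767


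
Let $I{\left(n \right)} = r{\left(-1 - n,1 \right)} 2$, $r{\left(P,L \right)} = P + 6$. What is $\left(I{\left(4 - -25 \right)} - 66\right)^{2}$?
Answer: $12996$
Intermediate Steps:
$r{\left(P,L \right)} = 6 + P$
$I{\left(n \right)} = 10 - 2 n$ ($I{\left(n \right)} = \left(6 - \left(1 + n\right)\right) 2 = \left(5 - n\right) 2 = 10 - 2 n$)
$\left(I{\left(4 - -25 \right)} - 66\right)^{2} = \left(\left(10 - 2 \left(4 - -25\right)\right) - 66\right)^{2} = \left(\left(10 - 2 \left(4 + 25\right)\right) - 66\right)^{2} = \left(\left(10 - 58\right) - 66\right)^{2} = \left(-48 - 66\right)^{2} = \left(-114\right)^{2} = 12996$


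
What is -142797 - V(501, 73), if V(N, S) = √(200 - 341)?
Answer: -142797 - I*√141 ≈ -1.428e+5 - 11.874*I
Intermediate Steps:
V(N, S) = I*√141 (V(N, S) = √(-141) = I*√141)
-142797 - V(501, 73) = -142797 - I*√141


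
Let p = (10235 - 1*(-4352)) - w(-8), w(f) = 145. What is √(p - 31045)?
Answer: I*√16603 ≈ 128.85*I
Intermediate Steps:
p = 14442 (p = (10235 - 1*(-4352)) - 1*145 = (10235 + 4352) - 145 = 14587 - 145 = 14442)
√(p - 31045) = √(14442 - 31045) = √(-16603) = I*√16603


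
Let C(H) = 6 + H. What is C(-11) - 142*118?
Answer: -16761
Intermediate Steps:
C(-11) - 142*118 = (6 - 11) - 142*118 = -5 - 16756 = -16761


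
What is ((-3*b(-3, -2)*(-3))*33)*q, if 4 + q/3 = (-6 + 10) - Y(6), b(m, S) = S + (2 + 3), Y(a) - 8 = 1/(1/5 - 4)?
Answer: -392931/19 ≈ -20681.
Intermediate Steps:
Y(a) = 147/19 (Y(a) = 8 + 1/(1/5 - 4) = 8 + 1/(-19/5) = 8 - 5/19 = 147/19)
b(m, S) = 5 + S (b(m, S) = S + 5 = 5 + S)
q = -441/19 (q = -12 + 3*((-6 + 10) - 1*147/19) = -12 + 3*(4 - 147/19) = -12 + 3*(-71/19) = -12 - 213/19 = -441/19 ≈ -23.211)
((-3*b(-3, -2)*(-3))*33)*q = ((-3*(5 - 2)*(-3))*33)*(-441/19) = ((-3*3*(-3))*33)*(-441/19) = (-9*(-3)*33)*(-441/19) = (27*33)*(-441/19) = 891*(-441/19) = -392931/19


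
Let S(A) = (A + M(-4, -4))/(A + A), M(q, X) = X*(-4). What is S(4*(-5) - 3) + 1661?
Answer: 76413/46 ≈ 1661.2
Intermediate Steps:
M(q, X) = -4*X
S(A) = (16 + A)/(2*A) (S(A) = (A - 4*(-4))/(A + A) = (A + 16)/((2*A)) = (16 + A)*(1/(2*A)) = (16 + A)/(2*A))
S(4*(-5) - 3) + 1661 = (16 + (4*(-5) - 3))/(2*(4*(-5) - 3)) + 1661 = (16 + (-20 - 3))/(2*(-20 - 3)) + 1661 = (½)*(16 - 23)/(-23) + 1661 = (½)*(-1/23)*(-7) + 1661 = 7/46 + 1661 = 76413/46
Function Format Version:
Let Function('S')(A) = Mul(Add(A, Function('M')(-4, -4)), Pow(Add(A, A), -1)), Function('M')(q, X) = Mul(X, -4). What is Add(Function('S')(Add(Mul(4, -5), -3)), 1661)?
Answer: Rational(76413, 46) ≈ 1661.2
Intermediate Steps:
Function('M')(q, X) = Mul(-4, X)
Function('S')(A) = Mul(Rational(1, 2), Pow(A, -1), Add(16, A)) (Function('S')(A) = Mul(Add(A, Mul(-4, -4)), Pow(Add(A, A), -1)) = Mul(Add(A, 16), Pow(Mul(2, A), -1)) = Mul(Add(16, A), Mul(Rational(1, 2), Pow(A, -1))) = Mul(Rational(1, 2), Pow(A, -1), Add(16, A)))
Add(Function('S')(Add(Mul(4, -5), -3)), 1661) = Add(Mul(Rational(1, 2), Pow(Add(Mul(4, -5), -3), -1), Add(16, Add(Mul(4, -5), -3))), 1661) = Add(Mul(Rational(1, 2), Pow(Add(-20, -3), -1), Add(16, Add(-20, -3))), 1661) = Add(Mul(Rational(1, 2), Pow(-23, -1), Add(16, -23)), 1661) = Add(Mul(Rational(1, 2), Rational(-1, 23), -7), 1661) = Add(Rational(7, 46), 1661) = Rational(76413, 46)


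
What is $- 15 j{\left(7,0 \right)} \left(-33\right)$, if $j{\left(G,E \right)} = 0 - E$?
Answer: $0$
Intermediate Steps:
$j{\left(G,E \right)} = - E$
$- 15 j{\left(7,0 \right)} \left(-33\right) = - 15 \left(\left(-1\right) 0\right) \left(-33\right) = \left(-15\right) 0 \left(-33\right) = 0 \left(-33\right) = 0$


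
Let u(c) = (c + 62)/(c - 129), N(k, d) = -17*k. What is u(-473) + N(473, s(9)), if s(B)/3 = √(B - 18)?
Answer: -4840271/602 ≈ -8040.3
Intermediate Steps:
s(B) = 3*√(-18 + B) (s(B) = 3*√(B - 18) = 3*√(-18 + B))
u(c) = (62 + c)/(-129 + c)
u(-473) + N(473, s(9)) = (62 - 473)/(-129 - 473) - 17*473 = -411/(-602) - 8041 = -1/602*(-411) - 8041 = 411/602 - 8041 = -4840271/602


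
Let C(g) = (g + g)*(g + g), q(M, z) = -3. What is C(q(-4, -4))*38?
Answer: 1368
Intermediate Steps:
C(g) = 4*g² (C(g) = (2*g)*(2*g) = 4*g²)
C(q(-4, -4))*38 = (4*(-3)²)*38 = (4*9)*38 = 36*38 = 1368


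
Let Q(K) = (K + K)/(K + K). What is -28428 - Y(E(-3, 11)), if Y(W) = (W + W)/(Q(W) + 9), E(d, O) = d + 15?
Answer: -142152/5 ≈ -28430.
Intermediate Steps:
Q(K) = 1 (Q(K) = (2*K)/((2*K)) = (2*K)*(1/(2*K)) = 1)
E(d, O) = 15 + d
Y(W) = W/5 (Y(W) = (W + W)/(1 + 9) = (2*W)/10 = (2*W)*(⅒) = W/5)
-28428 - Y(E(-3, 11)) = -28428 - (15 - 3)/5 = -28428 - 12/5 = -142152/5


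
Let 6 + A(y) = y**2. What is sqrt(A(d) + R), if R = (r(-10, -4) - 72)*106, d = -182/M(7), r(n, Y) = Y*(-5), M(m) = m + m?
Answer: I*sqrt(5349) ≈ 73.137*I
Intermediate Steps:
M(m) = 2*m
r(n, Y) = -5*Y
d = -13 (d = -182/(2*7) = -182/14 = -182*1/14 = -13)
A(y) = -6 + y**2
R = -5512 (R = (-5*(-4) - 72)*106 = (20 - 72)*106 = -52*106 = -5512)
sqrt(A(d) + R) = sqrt((-6 + (-13)**2) - 5512) = sqrt((-6 + 169) - 5512) = sqrt(163 - 5512) = sqrt(-5349) = I*sqrt(5349)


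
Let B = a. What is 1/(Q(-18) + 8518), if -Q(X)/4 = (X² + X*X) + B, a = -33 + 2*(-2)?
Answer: 1/6074 ≈ 0.00016464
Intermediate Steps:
a = -37 (a = -33 - 4 = -37)
B = -37
Q(X) = 148 - 8*X² (Q(X) = -4*((X² + X*X) - 37) = -4*((X² + X²) - 37) = -4*(2*X² - 37) = -4*(-37 + 2*X²) = 148 - 8*X²)
1/(Q(-18) + 8518) = 1/((148 - 8*(-18)²) + 8518) = 1/((148 - 8*324) + 8518) = 1/((148 - 2592) + 8518) = 1/(-2444 + 8518) = 1/6074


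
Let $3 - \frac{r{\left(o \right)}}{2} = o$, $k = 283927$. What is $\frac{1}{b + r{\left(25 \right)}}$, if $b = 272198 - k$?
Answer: $- \frac{1}{11773} \approx -8.494 \cdot 10^{-5}$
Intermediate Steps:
$r{\left(o \right)} = 6 - 2 o$
$b = -11729$ ($b = 272198 - 283927 = -11729$)
$\frac{1}{b + r{\left(25 \right)}} = \frac{1}{-11729 + \left(6 - 50\right)} = \frac{1}{-11729 - 44} = \frac{1}{-11773} = - \frac{1}{11773}$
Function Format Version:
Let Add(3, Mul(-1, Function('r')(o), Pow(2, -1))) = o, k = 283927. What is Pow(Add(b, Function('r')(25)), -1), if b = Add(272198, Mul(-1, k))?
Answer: Rational(-1, 11773) ≈ -8.4940e-5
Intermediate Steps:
Function('r')(o) = Add(6, Mul(-2, o))
b = -11729 (b = Add(272198, Mul(-1, 283927)) = Add(272198, -283927) = -11729)
Pow(Add(b, Function('r')(25)), -1) = Pow(Add(-11729, Add(6, Mul(-2, 25))), -1) = Pow(Add(-11729, Add(6, -50)), -1) = Pow(Add(-11729, -44), -1) = Pow(-11773, -1) = Rational(-1, 11773)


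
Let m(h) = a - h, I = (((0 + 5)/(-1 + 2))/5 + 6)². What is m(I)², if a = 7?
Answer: 1764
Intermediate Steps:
I = 49 (I = ((5/1)*(⅕) + 6)² = ((5*1)*(⅕) + 6)² = (5*(⅕) + 6)² = (1 + 6)² = 7² = 49)
m(h) = 7 - h
m(I)² = (7 - 1*49)² = (7 - 49)² = (-42)² = 1764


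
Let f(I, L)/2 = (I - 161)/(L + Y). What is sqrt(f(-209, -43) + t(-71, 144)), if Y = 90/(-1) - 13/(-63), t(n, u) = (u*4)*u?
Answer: 3*sqrt(161267692594)/4183 ≈ 288.01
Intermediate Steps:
t(n, u) = 4*u**2 (t(n, u) = (4*u)*u = 4*u**2)
Y = -5657/63 (Y = 90*(-1) - 13*(-1/63) = -90 + 13/63 = -5657/63 ≈ -89.794)
f(I, L) = 2*(-161 + I)/(-5657/63 + L) (f(I, L) = 2*((I - 161)/(L - 5657/63)) = 2*((-161 + I)/(-5657/63 + L)) = 2*(-161 + I)/(-5657/63 + L))
sqrt(f(-209, -43) + t(-71, 144)) = sqrt(126*(-161 - 209)/(-5657 + 63*(-43)) + 4*144**2) = sqrt(126*(-370)/(-5657 - 2709) + 4*20736) = sqrt(126*(-370)/(-8366) + 82944) = sqrt(126*(-1/8366)*(-370) + 82944) = sqrt(23310/4183 + 82944) = sqrt(346978062/4183) = 3*sqrt(161267692594)/4183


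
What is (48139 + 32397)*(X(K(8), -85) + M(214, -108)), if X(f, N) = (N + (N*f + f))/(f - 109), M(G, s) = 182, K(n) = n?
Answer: 1541378504/101 ≈ 1.5261e+7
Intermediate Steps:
X(f, N) = (N + f + N*f)/(-109 + f) (X(f, N) = (N + (f + N*f))/(-109 + f) = (N + f + N*f)/(-109 + f))
(48139 + 32397)*(X(K(8), -85) + M(214, -108)) = (48139 + 32397)*((-85 + 8 - 85*8)/(-109 + 8) + 182) = 80536*((-85 + 8 - 680)/(-101) + 182) = 80536*(-1/101*(-757) + 182) = 80536*(757/101 + 182) = 80536*(19139/101) = 1541378504/101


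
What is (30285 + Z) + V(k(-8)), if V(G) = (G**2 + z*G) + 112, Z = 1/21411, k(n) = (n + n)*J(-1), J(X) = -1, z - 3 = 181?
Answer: 719345368/21411 ≈ 33597.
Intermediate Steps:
z = 184 (z = 3 + 181 = 184)
k(n) = -2*n (k(n) = (n + n)*(-1) = (2*n)*(-1) = -2*n)
Z = 1/21411 ≈ 4.6705e-5
V(G) = 112 + G**2 + 184*G (V(G) = (G**2 + 184*G) + 112 = 112 + G**2 + 184*G)
(30285 + Z) + V(k(-8)) = (30285 + 1/21411) + (112 + (-2*(-8))**2 + 184*(-2*(-8))) = 648432136/21411 + (112 + 16**2 + 184*16) = 648432136/21411 + (112 + 256 + 2944) = 648432136/21411 + 3312 = 719345368/21411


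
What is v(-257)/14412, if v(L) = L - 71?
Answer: -82/3603 ≈ -0.022759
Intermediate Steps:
v(L) = -71 + L
v(-257)/14412 = (-71 - 257)/14412 = -328*1/14412 = -82/3603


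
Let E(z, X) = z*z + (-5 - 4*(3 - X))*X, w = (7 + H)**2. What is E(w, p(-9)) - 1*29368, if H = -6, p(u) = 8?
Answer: -29247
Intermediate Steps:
w = 1 (w = (7 - 6)**2 = 1**2 = 1)
E(z, X) = z**2 + X*(-17 + 4*X) (E(z, X) = z**2 + (-5 + (-12 + 4*X))*X = z**2 + (-17 + 4*X)*X = z**2 + X*(-17 + 4*X))
E(w, p(-9)) - 1*29368 = (1**2 - 17*8 + 4*8**2) - 1*29368 = (1 - 136 + 4*64) - 29368 = (1 - 136 + 256) - 29368 = 121 - 29368 = -29247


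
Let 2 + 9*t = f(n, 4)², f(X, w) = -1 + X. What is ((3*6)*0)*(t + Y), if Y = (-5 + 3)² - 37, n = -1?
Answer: 0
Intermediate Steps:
t = 2/9 (t = -2/9 + (-1 - 1)²/9 = -2/9 + (⅑)*(-2)² = -2/9 + (⅑)*4 = -2/9 + 4/9 = 2/9 ≈ 0.22222)
Y = -33 (Y = (-2)² - 37 = 4 - 37 = -33)
((3*6)*0)*(t + Y) = ((3*6)*0)*(2/9 - 33) = (18*0)*(-295/9) = 0*(-295/9) = 0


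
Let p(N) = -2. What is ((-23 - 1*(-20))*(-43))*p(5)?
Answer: -258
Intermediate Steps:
((-23 - 1*(-20))*(-43))*p(5) = ((-23 - 1*(-20))*(-43))*(-2) = ((-23 + 20)*(-43))*(-2) = -3*(-43)*(-2) = 129*(-2) = -258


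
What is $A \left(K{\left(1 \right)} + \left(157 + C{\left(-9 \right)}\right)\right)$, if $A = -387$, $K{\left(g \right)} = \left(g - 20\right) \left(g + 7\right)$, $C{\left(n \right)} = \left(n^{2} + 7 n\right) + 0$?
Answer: $-8901$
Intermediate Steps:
$C{\left(n \right)} = n^{2} + 7 n$
$K{\left(g \right)} = \left(-20 + g\right) \left(7 + g\right)$
$A \left(K{\left(1 \right)} + \left(157 + C{\left(-9 \right)}\right)\right) = - 387 \left(\left(-140 + 1^{2} - 13\right) + \left(157 - 9 \left(7 - 9\right)\right)\right) = - 387 \left(\left(-140 + 1 - 13\right) + \left(157 - -18\right)\right) = - 387 \left(-152 + \left(157 + 18\right)\right) = - 387 \left(-152 + 175\right) = \left(-387\right) 23 = -8901$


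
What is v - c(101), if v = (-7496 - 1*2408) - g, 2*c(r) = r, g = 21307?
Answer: -62523/2 ≈ -31262.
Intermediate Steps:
c(r) = r/2
v = -31211 (v = (-7496 - 1*2408) - 1*21307 = (-7496 - 2408) - 21307 = -9904 - 21307 = -31211)
v - c(101) = -31211 - 101/2 = -62523/2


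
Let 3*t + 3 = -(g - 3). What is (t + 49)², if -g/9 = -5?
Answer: 1156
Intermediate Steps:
g = 45 (g = -9*(-5) = 45)
t = -15 (t = -1 + (-(45 - 3))/3 = -1 + (-1*42)/3 = -1 + (⅓)*(-42) = -1 - 14 = -15)
(t + 49)² = (-15 + 49)² = 34² = 1156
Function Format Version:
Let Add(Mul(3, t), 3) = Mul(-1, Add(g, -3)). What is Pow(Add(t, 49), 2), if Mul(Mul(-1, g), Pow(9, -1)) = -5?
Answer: 1156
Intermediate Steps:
g = 45 (g = Mul(-9, -5) = 45)
t = -15 (t = Add(-1, Mul(Rational(1, 3), Mul(-1, Add(45, -3)))) = Add(-1, Mul(Rational(1, 3), Mul(-1, 42))) = Add(-1, Mul(Rational(1, 3), -42)) = Add(-1, -14) = -15)
Pow(Add(t, 49), 2) = Pow(Add(-15, 49), 2) = Pow(34, 2) = 1156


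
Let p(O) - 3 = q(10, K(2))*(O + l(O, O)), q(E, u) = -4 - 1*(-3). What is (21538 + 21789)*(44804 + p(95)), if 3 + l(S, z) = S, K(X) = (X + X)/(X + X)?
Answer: 1933250740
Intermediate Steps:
K(X) = 1 (K(X) = (2*X)/((2*X)) = (2*X)*(1/(2*X)) = 1)
l(S, z) = -3 + S
q(E, u) = -1 (q(E, u) = -4 + 3 = -1)
p(O) = 6 - 2*O (p(O) = 3 - (O + (-3 + O)) = 3 - (-3 + 2*O) = 3 + (3 - 2*O) = 6 - 2*O)
(21538 + 21789)*(44804 + p(95)) = (21538 + 21789)*(44804 + (6 - 2*95)) = 43327*(44804 + (6 - 190)) = 43327*(44804 - 184) = 43327*44620 = 1933250740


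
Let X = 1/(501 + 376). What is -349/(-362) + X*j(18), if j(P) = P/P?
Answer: 306435/317474 ≈ 0.96523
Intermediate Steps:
j(P) = 1
X = 1/877 ≈ 0.0011403
-349/(-362) + X*j(18) = -349/(-362) + (1/877)*1 = -349*(-1/362) + 1/877 = 349/362 + 1/877 = 306435/317474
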